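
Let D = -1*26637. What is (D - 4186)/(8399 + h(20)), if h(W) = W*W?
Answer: -30823/8799 ≈ -3.5030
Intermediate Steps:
D = -26637
h(W) = W²
(D - 4186)/(8399 + h(20)) = (-26637 - 4186)/(8399 + 20²) = -30823/(8399 + 400) = -30823/8799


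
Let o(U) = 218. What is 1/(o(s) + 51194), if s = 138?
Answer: 1/51412 ≈ 1.9451e-5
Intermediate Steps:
1/(o(s) + 51194) = 1/(218 + 51194) = 1/51412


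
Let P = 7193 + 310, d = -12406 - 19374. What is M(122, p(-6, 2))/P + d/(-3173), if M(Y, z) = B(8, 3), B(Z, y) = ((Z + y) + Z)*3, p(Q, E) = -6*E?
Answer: 79542067/7935673 ≈ 10.023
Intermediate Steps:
d = -31780
P = 7503
B(Z, y) = 3*y + 6*Z (B(Z, y) = (y + 2*Z)*3 = 3*y + 6*Z)
M(Y, z) = 57 (M(Y, z) = 3*3 + 6*8 = 9 + 48 = 57)
M(122, p(-6, 2))/P + d/(-3173) = 57/7503 - 31780/(-3173) = 57*(1/7503) - 31780*(-1/3173) = 19/2501 + 31780/3173 = 79542067/7935673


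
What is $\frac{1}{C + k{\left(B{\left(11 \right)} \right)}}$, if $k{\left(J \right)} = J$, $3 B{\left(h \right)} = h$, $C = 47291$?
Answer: $\frac{3}{141884} \approx 2.1144 \cdot 10^{-5}$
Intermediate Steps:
$B{\left(h \right)} = \frac{h}{3}$
$\frac{1}{C + k{\left(B{\left(11 \right)} \right)}} = \frac{1}{47291 + \frac{1}{3} \cdot 11} = \frac{1}{47291 + \frac{11}{3}} = \frac{1}{\frac{141884}{3}} = \frac{3}{141884}$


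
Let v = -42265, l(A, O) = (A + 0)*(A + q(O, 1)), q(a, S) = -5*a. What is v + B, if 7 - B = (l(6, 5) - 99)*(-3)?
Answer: -42897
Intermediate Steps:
l(A, O) = A*(A - 5*O) (l(A, O) = (A + 0)*(A - 5*O) = A*(A - 5*O))
B = -632 (B = 7 - (6*(6 - 5*5) - 99)*(-3) = 7 - (6*(6 - 25) - 99)*(-3) = 7 - (6*(-19) - 99)*(-3) = 7 - (-114 - 99)*(-3) = 7 - (-213)*(-3) = 7 - 1*639 = 7 - 639 = -632)
v + B = -42265 - 632 = -42897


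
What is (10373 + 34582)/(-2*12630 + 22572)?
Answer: -14985/896 ≈ -16.724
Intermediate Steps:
(10373 + 34582)/(-2*12630 + 22572) = 44955/(-25260 + 22572) = 44955/(-2688) = 44955*(-1/2688) = -14985/896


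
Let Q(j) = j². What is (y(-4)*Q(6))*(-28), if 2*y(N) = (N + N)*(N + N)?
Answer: -32256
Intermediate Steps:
y(N) = 2*N² (y(N) = ((N + N)*(N + N))/2 = ((2*N)*(2*N))/2 = (4*N²)/2 = 2*N²)
(y(-4)*Q(6))*(-28) = ((2*(-4)²)*6²)*(-28) = ((2*16)*36)*(-28) = (32*36)*(-28) = 1152*(-28) = -32256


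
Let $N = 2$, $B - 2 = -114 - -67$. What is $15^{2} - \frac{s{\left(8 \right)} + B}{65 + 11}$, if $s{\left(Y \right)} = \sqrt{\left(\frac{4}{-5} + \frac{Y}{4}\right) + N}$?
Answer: $\frac{17145}{76} - \frac{\sqrt{5}}{95} \approx 225.57$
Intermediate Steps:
$B = -45$ ($B = 2 - 47 = -45$)
$s{\left(Y \right)} = \sqrt{\frac{6}{5} + \frac{Y}{4}}$ ($s{\left(Y \right)} = \sqrt{\left(\frac{4}{-5} + \frac{Y}{4}\right) + 2} = \sqrt{\left(4 \left(- \frac{1}{5}\right) + Y \frac{1}{4}\right) + 2} = \sqrt{\left(- \frac{4}{5} + \frac{Y}{4}\right) + 2} = \sqrt{\frac{6}{5} + \frac{Y}{4}}$)
$15^{2} - \frac{s{\left(8 \right)} + B}{65 + 11} = 15^{2} - \frac{\frac{\sqrt{120 + 25 \cdot 8}}{10} - 45}{65 + 11} = 225 - \frac{\frac{\sqrt{120 + 200}}{10} - 45}{76} = 225 - \left(\frac{\sqrt{320}}{10} - 45\right) \frac{1}{76} = 225 - \left(\frac{8 \sqrt{5}}{10} - 45\right) \frac{1}{76} = 225 - \left(\frac{4 \sqrt{5}}{5} - 45\right) \frac{1}{76} = 225 - \left(-45 + \frac{4 \sqrt{5}}{5}\right) \frac{1}{76} = 225 - \left(- \frac{45}{76} + \frac{\sqrt{5}}{95}\right) = 225 + \left(\frac{45}{76} - \frac{\sqrt{5}}{95}\right) = \frac{17145}{76} - \frac{\sqrt{5}}{95}$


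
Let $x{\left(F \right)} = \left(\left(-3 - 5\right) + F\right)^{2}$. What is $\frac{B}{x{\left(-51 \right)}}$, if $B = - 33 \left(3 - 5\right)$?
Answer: $\frac{66}{3481} \approx 0.01896$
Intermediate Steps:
$x{\left(F \right)} = \left(-8 + F\right)^{2}$
$B = 66$ ($B = \left(-33\right) \left(-2\right) = 66$)
$\frac{B}{x{\left(-51 \right)}} = \frac{66}{\left(-8 - 51\right)^{2}} = \frac{66}{\left(-59\right)^{2}} = \frac{66}{3481}$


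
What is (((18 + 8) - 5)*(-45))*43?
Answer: -40635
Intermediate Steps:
(((18 + 8) - 5)*(-45))*43 = ((26 - 5)*(-45))*43 = (21*(-45))*43 = -945*43 = -40635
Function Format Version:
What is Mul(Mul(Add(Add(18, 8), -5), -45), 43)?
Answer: -40635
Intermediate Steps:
Mul(Mul(Add(Add(18, 8), -5), -45), 43) = Mul(Mul(Add(26, -5), -45), 43) = Mul(Mul(21, -45), 43) = Mul(-945, 43) = -40635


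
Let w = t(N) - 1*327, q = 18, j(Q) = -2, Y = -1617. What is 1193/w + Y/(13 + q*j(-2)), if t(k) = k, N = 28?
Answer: 19828/299 ≈ 66.314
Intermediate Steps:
w = -299 (w = 28 - 1*327 = 28 - 327 = -299)
1193/w + Y/(13 + q*j(-2)) = 1193/(-299) - 1617/(13 + 18*(-2)) = 1193*(-1/299) - 1617/(13 - 36) = -1193/299 - 1617/(-23) = -1193/299 - 1617*(-1/23) = -1193/299 + 1617/23 = 19828/299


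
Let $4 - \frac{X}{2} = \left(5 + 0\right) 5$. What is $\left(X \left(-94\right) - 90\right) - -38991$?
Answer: $42849$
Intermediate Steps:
$X = -42$ ($X = 8 - 2 \left(5 + 0\right) 5 = 8 - 2 \cdot 5 \cdot 5 = 8 - 50 = -42$)
$\left(X \left(-94\right) - 90\right) - -38991 = \left(\left(-42\right) \left(-94\right) - 90\right) - -38991 = \left(3948 - 90\right) + 38991 = 3858 + 38991 = 42849$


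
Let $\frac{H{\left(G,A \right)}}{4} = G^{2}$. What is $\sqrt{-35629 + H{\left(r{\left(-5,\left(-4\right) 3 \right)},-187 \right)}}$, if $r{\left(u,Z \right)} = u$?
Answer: $i \sqrt{35529} \approx 188.49 i$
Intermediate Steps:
$H{\left(G,A \right)} = 4 G^{2}$
$\sqrt{-35629 + H{\left(r{\left(-5,\left(-4\right) 3 \right)},-187 \right)}} = \sqrt{-35629 + 4 \left(-5\right)^{2}} = \sqrt{-35629 + 4 \cdot 25} = \sqrt{-35629 + 100} = \sqrt{-35529} = i \sqrt{35529}$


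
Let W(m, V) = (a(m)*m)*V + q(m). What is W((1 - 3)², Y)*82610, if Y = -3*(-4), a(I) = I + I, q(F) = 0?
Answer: 31722240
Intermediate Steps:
a(I) = 2*I
Y = 12
W(m, V) = 2*V*m² (W(m, V) = ((2*m)*m)*V + 0 = (2*m²)*V + 0 = 2*V*m² + 0 = 2*V*m²)
W((1 - 3)², Y)*82610 = (2*12*((1 - 3)²)²)*82610 = (2*12*((-2)²)²)*82610 = (2*12*4²)*82610 = (2*12*16)*82610 = 384*82610 = 31722240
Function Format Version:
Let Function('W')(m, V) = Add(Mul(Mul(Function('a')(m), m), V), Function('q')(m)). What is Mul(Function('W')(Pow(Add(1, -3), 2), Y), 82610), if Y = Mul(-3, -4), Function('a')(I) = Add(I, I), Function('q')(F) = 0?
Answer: 31722240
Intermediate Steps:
Function('a')(I) = Mul(2, I)
Y = 12
Function('W')(m, V) = Mul(2, V, Pow(m, 2)) (Function('W')(m, V) = Add(Mul(Mul(Mul(2, m), m), V), 0) = Add(Mul(Mul(2, Pow(m, 2)), V), 0) = Add(Mul(2, V, Pow(m, 2)), 0) = Mul(2, V, Pow(m, 2)))
Mul(Function('W')(Pow(Add(1, -3), 2), Y), 82610) = Mul(Mul(2, 12, Pow(Pow(Add(1, -3), 2), 2)), 82610) = Mul(Mul(2, 12, Pow(Pow(-2, 2), 2)), 82610) = Mul(Mul(2, 12, Pow(4, 2)), 82610) = Mul(Mul(2, 12, 16), 82610) = Mul(384, 82610) = 31722240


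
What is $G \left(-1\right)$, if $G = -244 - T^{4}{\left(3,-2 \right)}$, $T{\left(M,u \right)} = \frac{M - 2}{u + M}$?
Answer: $245$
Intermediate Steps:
$T{\left(M,u \right)} = \frac{-2 + M}{M + u}$
$G = -245$ ($G = -244 - \left(\frac{-2 + 3}{3 - 2}\right)^{4} = -244 - \left(1^{-1} \cdot 1\right)^{4} = -244 - \left(1 \cdot 1\right)^{4} = -244 - 1^{4} = -244 - 1 = -245$)
$G \left(-1\right) = \left(-245\right) \left(-1\right) = 245$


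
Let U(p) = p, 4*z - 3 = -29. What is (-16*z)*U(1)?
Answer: 104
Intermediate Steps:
z = -13/2 (z = 3/4 + (1/4)*(-29) = 3/4 - 29/4 = -13/2 ≈ -6.5000)
(-16*z)*U(1) = -16*(-13/2)*1 = 104*1 = 104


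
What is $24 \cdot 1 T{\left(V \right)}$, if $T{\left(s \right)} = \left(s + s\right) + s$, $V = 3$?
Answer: $216$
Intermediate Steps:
$T{\left(s \right)} = 3 s$ ($T{\left(s \right)} = 2 s + s = 3 s$)
$24 \cdot 1 T{\left(V \right)} = 24 \cdot 1 \cdot 3 \cdot 3 = 24 \cdot 9 = 216$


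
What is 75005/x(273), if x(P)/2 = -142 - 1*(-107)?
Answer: -2143/2 ≈ -1071.5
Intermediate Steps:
x(P) = -70 (x(P) = 2*(-142 - 1*(-107)) = 2*(-142 + 107) = 2*(-35) = -70)
75005/x(273) = 75005/(-70) = 75005*(-1/70) = -2143/2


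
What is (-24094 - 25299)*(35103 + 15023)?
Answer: -2475873518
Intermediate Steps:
(-24094 - 25299)*(35103 + 15023) = -49393*50126 = -2475873518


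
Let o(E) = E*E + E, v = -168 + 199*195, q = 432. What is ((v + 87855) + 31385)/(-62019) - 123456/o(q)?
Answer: -86084393/26854227 ≈ -3.2056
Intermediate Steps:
v = 38637 (v = -168 + 38805 = 38637)
o(E) = E + E**2 (o(E) = E**2 + E = E + E**2)
((v + 87855) + 31385)/(-62019) - 123456/o(q) = ((38637 + 87855) + 31385)/(-62019) - 123456*1/(432*(1 + 432)) = (126492 + 31385)*(-1/62019) - 123456/(432*433) = 157877*(-1/62019) - 123456/187056 = -157877/62019 - 123456*1/187056 = -157877/62019 - 2572/3897 = -86084393/26854227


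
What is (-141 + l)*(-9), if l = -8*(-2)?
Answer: 1125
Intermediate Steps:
l = 16
(-141 + l)*(-9) = (-141 + 16)*(-9) = -125*(-9) = 1125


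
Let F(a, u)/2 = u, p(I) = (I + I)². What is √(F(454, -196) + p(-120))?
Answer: 2*√14302 ≈ 239.18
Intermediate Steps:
p(I) = 4*I² (p(I) = (2*I)² = 4*I²)
F(a, u) = 2*u
√(F(454, -196) + p(-120)) = √(2*(-196) + 4*(-120)²) = √(-392 + 4*14400) = √(-392 + 57600) = √57208 = 2*√14302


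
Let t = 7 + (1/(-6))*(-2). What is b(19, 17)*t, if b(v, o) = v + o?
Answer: 264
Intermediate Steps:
b(v, o) = o + v
t = 22/3 (t = 7 + (1*(-1/6))*(-2) = 7 - 1/6*(-2) = 7 + 1/3 = 22/3 ≈ 7.3333)
b(19, 17)*t = (17 + 19)*(22/3) = 36*(22/3) = 264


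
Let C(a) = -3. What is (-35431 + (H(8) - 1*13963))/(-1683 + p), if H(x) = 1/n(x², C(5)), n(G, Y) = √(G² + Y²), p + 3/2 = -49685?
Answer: 98788/102739 - 2*√4105/421743595 ≈ 0.96154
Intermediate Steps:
p = -99373/2 (p = -3/2 - 49685 = -99373/2 ≈ -49687.)
H(x) = (9 + x⁴)^(-½) (H(x) = 1/(√((x²)² + (-3)²)) = 1/(√(x⁴ + 9)) = 1/(√(9 + x⁴)) = (9 + x⁴)^(-½))
(-35431 + (H(8) - 1*13963))/(-1683 + p) = (-35431 + ((9 + 8⁴)^(-½) - 1*13963))/(-1683 - 99373/2) = (-35431 + ((9 + 4096)^(-½) - 13963))/(-102739/2) = (-35431 + (4105^(-½) - 13963))*(-2/102739) = (-35431 + (√4105/4105 - 13963))*(-2/102739) = (-35431 + (-13963 + √4105/4105))*(-2/102739) = (-49394 + √4105/4105)*(-2/102739) = 98788/102739 - 2*√4105/421743595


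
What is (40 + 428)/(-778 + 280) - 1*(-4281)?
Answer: 355245/83 ≈ 4280.1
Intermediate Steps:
(40 + 428)/(-778 + 280) - 1*(-4281) = 468/(-498) + 4281 = 468*(-1/498) + 4281 = -78/83 + 4281 = 355245/83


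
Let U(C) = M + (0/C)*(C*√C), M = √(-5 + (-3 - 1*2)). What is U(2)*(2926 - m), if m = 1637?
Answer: 1289*I*√10 ≈ 4076.2*I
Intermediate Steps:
M = I*√10 (M = √(-5 + (-3 - 2)) = √(-5 - 5) = √(-10) = I*√10 ≈ 3.1623*I)
U(C) = I*√10 (U(C) = I*√10 + (0/C)*(C*√C) = I*√10 + 0*C^(3/2) = I*√10 + 0 = I*√10)
U(2)*(2926 - m) = (I*√10)*(2926 - 1*1637) = (I*√10)*(2926 - 1637) = (I*√10)*1289 = 1289*I*√10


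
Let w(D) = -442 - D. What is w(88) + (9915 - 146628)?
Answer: -137243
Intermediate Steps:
w(88) + (9915 - 146628) = (-442 - 1*88) + (9915 - 146628) = (-442 - 88) - 136713 = -530 - 136713 = -137243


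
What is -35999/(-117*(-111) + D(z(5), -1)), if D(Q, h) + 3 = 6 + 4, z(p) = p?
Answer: -35999/12994 ≈ -2.7704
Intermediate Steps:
D(Q, h) = 7 (D(Q, h) = -3 + (6 + 4) = -3 + 10 = 7)
-35999/(-117*(-111) + D(z(5), -1)) = -35999/(-117*(-111) + 7) = -35999/(12987 + 7) = -35999/12994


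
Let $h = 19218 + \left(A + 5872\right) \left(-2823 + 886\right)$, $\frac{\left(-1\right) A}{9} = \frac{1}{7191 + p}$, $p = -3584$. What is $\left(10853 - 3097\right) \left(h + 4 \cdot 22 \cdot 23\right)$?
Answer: $- \frac{317605186956876}{3607} \approx -8.8052 \cdot 10^{10}$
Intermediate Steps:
$A = - \frac{9}{3607}$ ($A = - \frac{9}{7191 - 3584} = - \frac{9}{3607} \approx -0.0024951$)
$h = - \frac{40956912089}{3607}$ ($h = 19218 + \left(- \frac{9}{3607} + 5872\right) \left(-2823 + 886\right) = 19218 + \frac{21180295}{3607} \left(-1937\right) = 19218 - \frac{41026231415}{3607} = - \frac{40956912089}{3607} \approx -1.1355 \cdot 10^{7}$)
$\left(10853 - 3097\right) \left(h + 4 \cdot 22 \cdot 23\right) = \left(10853 - 3097\right) \left(- \frac{40956912089}{3607} + 4 \cdot 22 \cdot 23\right) = 7756 \left(- \frac{40956912089}{3607} + 88 \cdot 23\right) = 7756 \left(- \frac{40956912089}{3607} + 2024\right) = 7756 \left(- \frac{40949611521}{3607}\right) = - \frac{317605186956876}{3607}$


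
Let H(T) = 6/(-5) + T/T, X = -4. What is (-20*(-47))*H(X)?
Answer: -188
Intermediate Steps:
H(T) = -1/5 (H(T) = 6*(-1/5) + 1 = -6/5 + 1 = -1/5)
(-20*(-47))*H(X) = -20*(-47)*(-1/5) = 940*(-1/5) = -188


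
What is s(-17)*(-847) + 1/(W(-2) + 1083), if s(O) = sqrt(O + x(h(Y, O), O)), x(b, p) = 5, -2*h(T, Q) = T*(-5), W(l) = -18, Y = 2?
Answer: 1/1065 - 1694*I*sqrt(3) ≈ 0.00093897 - 2934.1*I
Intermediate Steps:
h(T, Q) = 5*T/2 (h(T, Q) = -T*(-5)/2 = -(-5)*T/2 = 5*T/2)
s(O) = sqrt(5 + O) (s(O) = sqrt(O + 5) = sqrt(5 + O))
s(-17)*(-847) + 1/(W(-2) + 1083) = sqrt(5 - 17)*(-847) + 1/(-18 + 1083) = sqrt(-12)*(-847) + 1/1065 = (2*I*sqrt(3))*(-847) + 1/1065 = -1694*I*sqrt(3) + 1/1065 = 1/1065 - 1694*I*sqrt(3)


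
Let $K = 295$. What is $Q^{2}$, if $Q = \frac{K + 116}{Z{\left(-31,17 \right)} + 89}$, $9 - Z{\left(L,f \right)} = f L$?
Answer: $\frac{168921}{390625} \approx 0.43244$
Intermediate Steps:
$Z{\left(L,f \right)} = 9 - L f$ ($Z{\left(L,f \right)} = 9 - f L = 9 - L f$)
$Q = \frac{411}{625}$ ($Q = \frac{295 + 116}{\left(9 - \left(-31\right) 17\right) + 89} = \frac{411}{\left(9 + 527\right) + 89} = \frac{411}{536 + 89} = \frac{411}{625} \approx 0.6576$)
$Q^{2} = \left(\frac{411}{625}\right)^{2} = \frac{168921}{390625}$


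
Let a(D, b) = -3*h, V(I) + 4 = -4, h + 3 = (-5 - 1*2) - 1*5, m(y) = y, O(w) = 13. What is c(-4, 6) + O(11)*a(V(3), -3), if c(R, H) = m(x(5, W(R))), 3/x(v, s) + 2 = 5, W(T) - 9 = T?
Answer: 586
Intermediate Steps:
W(T) = 9 + T
x(v, s) = 1 (x(v, s) = 3/(-2 + 5) = 3/3 = 3*(⅓) = 1)
h = -15 (h = -3 + ((-5 - 1*2) - 1*5) = -3 + ((-5 - 2) - 5) = -3 + (-7 - 5) = -3 - 12 = -15)
V(I) = -8 (V(I) = -4 - 4 = -8)
c(R, H) = 1
a(D, b) = 45 (a(D, b) = -3*(-15) = 45)
c(-4, 6) + O(11)*a(V(3), -3) = 1 + 13*45 = 1 + 585 = 586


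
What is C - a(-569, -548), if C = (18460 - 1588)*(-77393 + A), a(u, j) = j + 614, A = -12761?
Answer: -1521078354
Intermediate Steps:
a(u, j) = 614 + j
C = -1521078288 (C = (18460 - 1588)*(-77393 - 12761) = 16872*(-90154) = -1521078288)
C - a(-569, -548) = -1521078288 - (614 - 548) = -1521078288 - 1*66 = -1521078288 - 66 = -1521078354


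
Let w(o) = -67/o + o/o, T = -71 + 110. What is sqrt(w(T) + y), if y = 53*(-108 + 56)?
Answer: 2*I*sqrt(1048242)/39 ≈ 52.504*I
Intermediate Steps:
y = -2756 (y = 53*(-52) = -2756)
T = 39
w(o) = 1 - 67/o (w(o) = -67/o + 1 = 1 - 67/o)
sqrt(w(T) + y) = sqrt((-67 + 39)/39 - 2756) = sqrt((1/39)*(-28) - 2756) = sqrt(-28/39 - 2756) = sqrt(-107512/39) = 2*I*sqrt(1048242)/39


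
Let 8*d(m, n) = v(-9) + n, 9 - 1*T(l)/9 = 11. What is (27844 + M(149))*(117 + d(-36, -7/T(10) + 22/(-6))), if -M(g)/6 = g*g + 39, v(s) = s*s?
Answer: -481702553/36 ≈ -1.3381e+7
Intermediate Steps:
v(s) = s²
T(l) = -18 (T(l) = 81 - 9*11 = 81 - 99 = -18)
M(g) = -234 - 6*g² (M(g) = -6*(g*g + 39) = -6*(g² + 39) = -6*(39 + g²) = -234 - 6*g²)
d(m, n) = 81/8 + n/8 (d(m, n) = ((-9)² + n)/8 = (81 + n)/8 = 81/8 + n/8)
(27844 + M(149))*(117 + d(-36, -7/T(10) + 22/(-6))) = (27844 + (-234 - 6*149²))*(117 + (81/8 + (-7/(-18) + 22/(-6))/8)) = (27844 + (-234 - 6*22201))*(117 + (81/8 + (-7*(-1/18) + 22*(-⅙))/8)) = (27844 + (-234 - 133206))*(117 + (81/8 + (7/18 - 11/3)/8)) = (27844 - 133440)*(117 + (81/8 + (⅛)*(-59/18))) = -105596*(117 + (81/8 - 59/144)) = -105596*(117 + 1399/144) = -105596*18247/144 = -481702553/36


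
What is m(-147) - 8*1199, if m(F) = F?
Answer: -9739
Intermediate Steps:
m(-147) - 8*1199 = -147 - 8*1199 = -147 - 9592 = -9739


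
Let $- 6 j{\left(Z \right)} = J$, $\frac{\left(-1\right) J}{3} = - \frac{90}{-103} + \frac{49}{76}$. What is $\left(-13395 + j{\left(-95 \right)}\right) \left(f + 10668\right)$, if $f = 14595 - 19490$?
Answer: $- \frac{1210599445109}{15656} \approx -7.7325 \cdot 10^{7}$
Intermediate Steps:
$J = - \frac{35661}{7828}$ ($J = - 3 \left(- \frac{90}{-103} + \frac{49}{76}\right) = - 3 \left(\left(-90\right) \left(- \frac{1}{103}\right) + 49 \cdot \frac{1}{76}\right) = - 3 \left(\frac{90}{103} + \frac{49}{76}\right) = \left(-3\right) \frac{11887}{7828} = - \frac{35661}{7828} \approx -4.5556$)
$j{\left(Z \right)} = \frac{11887}{15656}$ ($j{\left(Z \right)} = \left(- \frac{1}{6}\right) \left(- \frac{35661}{7828}\right) = \frac{11887}{15656}$)
$f = -4895$ ($f = 14595 - 19490 = -4895$)
$\left(-13395 + j{\left(-95 \right)}\right) \left(f + 10668\right) = \left(-13395 + \frac{11887}{15656}\right) \left(-4895 + 10668\right) = \left(- \frac{209700233}{15656}\right) 5773 = - \frac{1210599445109}{15656}$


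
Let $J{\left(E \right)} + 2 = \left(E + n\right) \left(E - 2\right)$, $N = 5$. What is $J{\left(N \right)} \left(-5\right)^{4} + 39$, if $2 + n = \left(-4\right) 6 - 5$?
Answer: $-49961$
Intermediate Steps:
$n = -31$ ($n = -2 - 29 = -31$)
$J{\left(E \right)} = -2 + \left(-31 + E\right) \left(-2 + E\right)$ ($J{\left(E \right)} = -2 + \left(E - 31\right) \left(E - 2\right) = -2 + \left(-31 + E\right) \left(-2 + E\right)$)
$J{\left(N \right)} \left(-5\right)^{4} + 39 = \left(60 + 5^{2} - 165\right) \left(-5\right)^{4} + 39 = \left(60 + 25 - 165\right) 625 + 39 = \left(-80\right) 625 + 39 = -50000 + 39 = -49961$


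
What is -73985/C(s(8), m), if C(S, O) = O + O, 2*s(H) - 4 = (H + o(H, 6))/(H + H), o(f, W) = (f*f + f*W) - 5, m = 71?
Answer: -73985/142 ≈ -521.02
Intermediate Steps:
o(f, W) = -5 + f² + W*f (o(f, W) = (f² + W*f) - 5 = -5 + f² + W*f)
s(H) = 2 + (-5 + H² + 7*H)/(4*H) (s(H) = 2 + ((H + (-5 + H² + 6*H))/(H + H))/2 = 2 + ((-5 + H² + 7*H)/((2*H)))/2 = 2 + ((-5 + H² + 7*H)*(1/(2*H)))/2 = 2 + ((-5 + H² + 7*H)/(2*H))/2 = 2 + (-5 + H² + 7*H)/(4*H))
C(S, O) = 2*O
-73985/C(s(8), m) = -73985/(2*71) = -73985/142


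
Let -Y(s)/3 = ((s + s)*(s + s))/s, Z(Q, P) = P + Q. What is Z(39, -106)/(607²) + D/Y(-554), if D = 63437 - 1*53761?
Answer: 891166777/612362238 ≈ 1.4553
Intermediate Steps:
D = 9676 (D = 63437 - 53761 = 9676)
Y(s) = -12*s (Y(s) = -3*(s + s)*(s + s)/s = -3*(2*s)*(2*s)/s = -3*4*s²/s = -12*s)
Z(39, -106)/(607²) + D/Y(-554) = (-106 + 39)/(607²) + 9676/((-12*(-554))) = -67/368449 + 9676/6648 = -67*1/368449 + 9676*(1/6648) = -67/368449 + 2419/1662 = 891166777/612362238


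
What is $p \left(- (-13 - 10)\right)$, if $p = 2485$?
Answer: $57155$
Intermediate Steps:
$p \left(- (-13 - 10)\right) = 2485 \left(- (-13 - 10)\right) = 2485 \left(\left(-1\right) \left(-23\right)\right) = 2485 \cdot 23 = 57155$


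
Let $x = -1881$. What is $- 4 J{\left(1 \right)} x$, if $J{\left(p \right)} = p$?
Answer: $7524$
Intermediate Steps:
$- 4 J{\left(1 \right)} x = \left(-4\right) 1 \left(-1881\right) = \left(-4\right) \left(-1881\right) = 7524$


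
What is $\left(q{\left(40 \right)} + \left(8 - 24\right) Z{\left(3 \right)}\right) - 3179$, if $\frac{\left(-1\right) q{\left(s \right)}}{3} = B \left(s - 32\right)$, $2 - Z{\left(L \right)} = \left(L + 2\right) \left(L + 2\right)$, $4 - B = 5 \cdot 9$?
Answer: $-1827$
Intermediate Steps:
$B = -41$ ($B = 4 - 5 \cdot 9 = 4 - 45 = -41$)
$Z{\left(L \right)} = 2 - \left(2 + L\right)^{2}$ ($Z{\left(L \right)} = 2 - \left(L + 2\right) \left(L + 2\right) = 2 - \left(2 + L\right) \left(2 + L\right) = 2 - \left(2 + L\right)^{2}$)
$q{\left(s \right)} = -3936 + 123 s$ ($q{\left(s \right)} = - 3 \left(- 41 \left(s - 32\right)\right) = - 3 \left(- 41 \left(-32 + s\right)\right) = - 3 \left(1312 - 41 s\right) = -3936 + 123 s$)
$\left(q{\left(40 \right)} + \left(8 - 24\right) Z{\left(3 \right)}\right) - 3179 = \left(\left(-3936 + 123 \cdot 40\right) + \left(8 - 24\right) \left(2 - \left(2 + 3\right)^{2}\right)\right) - 3179 = \left(\left(-3936 + 4920\right) - 16 \left(2 - 5^{2}\right)\right) - 3179 = \left(984 - 16 \left(2 - 25\right)\right) - 3179 = \left(984 - -368\right) - 3179 = \left(984 + 368\right) - 3179 = 1352 - 3179 = -1827$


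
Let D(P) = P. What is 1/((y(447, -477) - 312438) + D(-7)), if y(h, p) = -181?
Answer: -1/312626 ≈ -3.1987e-6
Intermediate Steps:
1/((y(447, -477) - 312438) + D(-7)) = 1/((-181 - 312438) - 7) = 1/(-312619 - 7) = 1/(-312626) = -1/312626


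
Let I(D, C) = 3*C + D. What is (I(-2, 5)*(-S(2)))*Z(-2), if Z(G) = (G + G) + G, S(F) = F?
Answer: 156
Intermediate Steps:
I(D, C) = D + 3*C
Z(G) = 3*G (Z(G) = 2*G + G = 3*G)
(I(-2, 5)*(-S(2)))*Z(-2) = ((-2 + 3*5)*(-1*2))*(3*(-2)) = ((-2 + 15)*(-2))*(-6) = (13*(-2))*(-6) = -26*(-6) = 156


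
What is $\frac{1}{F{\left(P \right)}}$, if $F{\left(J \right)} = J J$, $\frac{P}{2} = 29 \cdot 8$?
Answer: $\frac{1}{215296} \approx 4.6448 \cdot 10^{-6}$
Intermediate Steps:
$P = 464$ ($P = 2 \cdot 29 \cdot 8 = 2 \cdot 232 = 464$)
$F{\left(J \right)} = J^{2}$
$\frac{1}{F{\left(P \right)}} = \frac{1}{464^{2}} = \frac{1}{215296}$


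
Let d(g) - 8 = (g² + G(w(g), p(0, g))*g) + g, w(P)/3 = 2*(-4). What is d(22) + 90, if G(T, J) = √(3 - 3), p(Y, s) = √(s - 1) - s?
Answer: 604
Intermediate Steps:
p(Y, s) = √(-1 + s) - s
w(P) = -24 (w(P) = 3*(2*(-4)) = 3*(-8) = -24)
G(T, J) = 0 (G(T, J) = √0 = 0)
d(g) = 8 + g + g² (d(g) = 8 + ((g² + 0*g) + g) = 8 + ((g² + 0) + g) = 8 + (g² + g) = 8 + (g + g²) = 8 + g + g²)
d(22) + 90 = (8 + 22 + 22²) + 90 = (8 + 22 + 484) + 90 = 514 + 90 = 604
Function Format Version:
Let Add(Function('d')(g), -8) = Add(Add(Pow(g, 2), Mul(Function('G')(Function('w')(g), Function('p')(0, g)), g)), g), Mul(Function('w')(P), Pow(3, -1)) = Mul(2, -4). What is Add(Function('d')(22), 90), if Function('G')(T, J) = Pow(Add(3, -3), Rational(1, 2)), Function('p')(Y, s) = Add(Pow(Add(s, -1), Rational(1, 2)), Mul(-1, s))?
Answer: 604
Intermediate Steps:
Function('p')(Y, s) = Add(Pow(Add(-1, s), Rational(1, 2)), Mul(-1, s))
Function('w')(P) = -24 (Function('w')(P) = Mul(3, Mul(2, -4)) = Mul(3, -8) = -24)
Function('G')(T, J) = 0 (Function('G')(T, J) = Pow(0, Rational(1, 2)) = 0)
Function('d')(g) = Add(8, g, Pow(g, 2)) (Function('d')(g) = Add(8, Add(Add(Pow(g, 2), Mul(0, g)), g)) = Add(8, Add(Add(Pow(g, 2), 0), g)) = Add(8, Add(Pow(g, 2), g)) = Add(8, Add(g, Pow(g, 2))) = Add(8, g, Pow(g, 2)))
Add(Function('d')(22), 90) = Add(Add(8, 22, Pow(22, 2)), 90) = Add(Add(8, 22, 484), 90) = Add(514, 90) = 604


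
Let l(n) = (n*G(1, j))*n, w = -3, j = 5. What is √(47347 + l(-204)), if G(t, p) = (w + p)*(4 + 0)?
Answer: 5*√15211 ≈ 616.66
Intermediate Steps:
G(t, p) = -12 + 4*p (G(t, p) = (-3 + p)*(4 + 0) = (-3 + p)*4 = -12 + 4*p)
l(n) = 8*n² (l(n) = (n*(-12 + 4*5))*n = (n*(-12 + 20))*n = (n*8)*n = (8*n)*n = 8*n²)
√(47347 + l(-204)) = √(47347 + 8*(-204)²) = √(47347 + 8*41616) = √(47347 + 332928) = √380275 = 5*√15211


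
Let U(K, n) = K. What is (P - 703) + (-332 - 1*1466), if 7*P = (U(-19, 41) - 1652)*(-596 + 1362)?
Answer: -1297493/7 ≈ -1.8536e+5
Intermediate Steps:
P = -1279986/7 (P = ((-19 - 1652)*(-596 + 1362))/7 = (-1671*766)/7 = (⅐)*(-1279986) = -1279986/7 ≈ -1.8286e+5)
(P - 703) + (-332 - 1*1466) = (-1279986/7 - 703) + (-332 - 1*1466) = -1284907/7 + (-332 - 1466) = -1284907/7 - 1798 = -1297493/7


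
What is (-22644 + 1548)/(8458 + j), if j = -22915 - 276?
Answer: 2344/1637 ≈ 1.4319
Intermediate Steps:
j = -23191
(-22644 + 1548)/(8458 + j) = (-22644 + 1548)/(8458 - 23191) = -21096/(-14733) = -21096*(-1/14733) = 2344/1637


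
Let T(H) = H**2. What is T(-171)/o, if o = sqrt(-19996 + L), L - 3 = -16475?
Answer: -9747*I*sqrt(1013)/2026 ≈ -153.12*I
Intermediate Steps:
L = -16472 (L = 3 - 16475 = -16472)
o = 6*I*sqrt(1013) (o = sqrt(-19996 - 16472) = sqrt(-36468) = 6*I*sqrt(1013) ≈ 190.97*I)
T(-171)/o = (-171)**2/((6*I*sqrt(1013))) = 29241*(-I*sqrt(1013)/6078) = -9747*I*sqrt(1013)/2026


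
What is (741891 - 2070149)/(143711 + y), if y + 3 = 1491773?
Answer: -1328258/1635481 ≈ -0.81215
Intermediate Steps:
y = 1491770 (y = -3 + 1491773 = 1491770)
(741891 - 2070149)/(143711 + y) = (741891 - 2070149)/(143711 + 1491770) = -1328258/1635481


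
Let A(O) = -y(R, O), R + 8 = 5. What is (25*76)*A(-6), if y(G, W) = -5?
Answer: 9500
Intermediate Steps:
R = -3 (R = -8 + 5 = -3)
A(O) = 5 (A(O) = -1*(-5) = 5)
(25*76)*A(-6) = (25*76)*5 = 1900*5 = 9500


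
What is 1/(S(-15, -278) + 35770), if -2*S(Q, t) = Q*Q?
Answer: 2/71315 ≈ 2.8045e-5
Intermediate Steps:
S(Q, t) = -Q²/2 (S(Q, t) = -Q*Q/2 = -Q²/2)
1/(S(-15, -278) + 35770) = 1/(-½*(-15)² + 35770) = 1/(-½*225 + 35770) = 1/(-225/2 + 35770) = 1/(71315/2) = 2/71315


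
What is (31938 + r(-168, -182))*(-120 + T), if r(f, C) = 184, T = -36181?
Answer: -1166060722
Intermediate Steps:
(31938 + r(-168, -182))*(-120 + T) = (31938 + 184)*(-120 - 36181) = 32122*(-36301) = -1166060722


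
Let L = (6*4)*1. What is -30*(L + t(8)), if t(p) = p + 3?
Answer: -1050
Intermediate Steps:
t(p) = 3 + p
L = 24 (L = 24*1 = 24)
-30*(L + t(8)) = -30*(24 + (3 + 8)) = -30*(24 + 11) = -30*35 = -1050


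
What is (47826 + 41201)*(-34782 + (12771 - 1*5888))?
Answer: -2483764273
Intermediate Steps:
(47826 + 41201)*(-34782 + (12771 - 1*5888)) = 89027*(-34782 + (12771 - 5888)) = 89027*(-34782 + 6883) = 89027*(-27899) = -2483764273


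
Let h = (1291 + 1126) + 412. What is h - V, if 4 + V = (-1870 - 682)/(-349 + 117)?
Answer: 2822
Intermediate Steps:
h = 2829 (h = 2417 + 412 = 2829)
V = 7 (V = -4 + (-1870 - 682)/(-349 + 117) = -4 - 2552/(-232) = -4 - 2552*(-1/232) = -4 + 11 = 7)
h - V = 2829 - 1*7 = 2829 - 7 = 2822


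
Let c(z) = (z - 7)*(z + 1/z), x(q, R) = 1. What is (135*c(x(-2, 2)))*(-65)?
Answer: 105300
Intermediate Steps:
c(z) = (-7 + z)*(z + 1/z)
(135*c(x(-2, 2)))*(-65) = (135*(1 + 1² - 7*1 - 7/1))*(-65) = (135*(1 + 1 - 7 - 7*1))*(-65) = (135*(1 + 1 - 7 - 7))*(-65) = (135*(-12))*(-65) = -1620*(-65) = 105300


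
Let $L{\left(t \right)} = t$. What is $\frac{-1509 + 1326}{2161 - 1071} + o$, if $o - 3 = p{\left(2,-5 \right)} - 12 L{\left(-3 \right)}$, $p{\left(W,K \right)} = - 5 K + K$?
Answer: $\frac{64127}{1090} \approx 58.832$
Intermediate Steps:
$p{\left(W,K \right)} = - 4 K$
$o = 59$ ($o = 3 - -56 = 3 + \left(20 + 36\right) = 3 + 56 = 59$)
$\frac{-1509 + 1326}{2161 - 1071} + o = \frac{-1509 + 1326}{2161 - 1071} + 59 = - \frac{183}{1090} + 59 = \frac{64127}{1090}$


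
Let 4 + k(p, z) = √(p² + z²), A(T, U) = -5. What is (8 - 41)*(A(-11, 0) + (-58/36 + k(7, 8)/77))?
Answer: 9235/42 - 3*√113/7 ≈ 215.33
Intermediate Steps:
k(p, z) = -4 + √(p² + z²)
(8 - 41)*(A(-11, 0) + (-58/36 + k(7, 8)/77)) = (8 - 41)*(-5 + (-58/36 + (-4 + √(7² + 8²))/77)) = -33*(-5 + (-58*1/36 + (-4 + √(49 + 64))*(1/77))) = -33*(-5 + (-29/18 + (-4 + √113)*(1/77))) = -33*(-5 + (-29/18 + (-4/77 + √113/77))) = -33*(-5 + (-2305/1386 + √113/77)) = -33*(-9235/1386 + √113/77) = 9235/42 - 3*√113/7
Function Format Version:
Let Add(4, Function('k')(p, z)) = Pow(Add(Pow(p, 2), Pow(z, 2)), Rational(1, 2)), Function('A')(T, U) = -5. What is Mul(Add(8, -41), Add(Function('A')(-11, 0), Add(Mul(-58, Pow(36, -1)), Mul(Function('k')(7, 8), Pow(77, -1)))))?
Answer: Add(Rational(9235, 42), Mul(Rational(-3, 7), Pow(113, Rational(1, 2)))) ≈ 215.33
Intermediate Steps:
Function('k')(p, z) = Add(-4, Pow(Add(Pow(p, 2), Pow(z, 2)), Rational(1, 2)))
Mul(Add(8, -41), Add(Function('A')(-11, 0), Add(Mul(-58, Pow(36, -1)), Mul(Function('k')(7, 8), Pow(77, -1))))) = Mul(Add(8, -41), Add(-5, Add(Mul(-58, Pow(36, -1)), Mul(Add(-4, Pow(Add(Pow(7, 2), Pow(8, 2)), Rational(1, 2))), Pow(77, -1))))) = Mul(-33, Add(-5, Add(Mul(-58, Rational(1, 36)), Mul(Add(-4, Pow(Add(49, 64), Rational(1, 2))), Rational(1, 77))))) = Mul(-33, Add(-5, Add(Rational(-29, 18), Mul(Add(-4, Pow(113, Rational(1, 2))), Rational(1, 77))))) = Mul(-33, Add(-5, Add(Rational(-29, 18), Add(Rational(-4, 77), Mul(Rational(1, 77), Pow(113, Rational(1, 2))))))) = Mul(-33, Add(-5, Add(Rational(-2305, 1386), Mul(Rational(1, 77), Pow(113, Rational(1, 2)))))) = Mul(-33, Add(Rational(-9235, 1386), Mul(Rational(1, 77), Pow(113, Rational(1, 2))))) = Add(Rational(9235, 42), Mul(Rational(-3, 7), Pow(113, Rational(1, 2))))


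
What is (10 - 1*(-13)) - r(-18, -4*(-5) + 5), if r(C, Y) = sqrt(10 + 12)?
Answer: 23 - sqrt(22) ≈ 18.310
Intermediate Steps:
r(C, Y) = sqrt(22)
(10 - 1*(-13)) - r(-18, -4*(-5) + 5) = (10 - 1*(-13)) - sqrt(22) = (10 + 13) - sqrt(22) = 23 - sqrt(22)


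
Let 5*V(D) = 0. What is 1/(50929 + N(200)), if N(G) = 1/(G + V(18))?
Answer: 200/10185801 ≈ 1.9635e-5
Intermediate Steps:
V(D) = 0 (V(D) = (⅕)*0 = 0)
N(G) = 1/G (N(G) = 1/(G + 0) = 1/G)
1/(50929 + N(200)) = 1/(50929 + 1/200) = 1/(10185801/200) = 200/10185801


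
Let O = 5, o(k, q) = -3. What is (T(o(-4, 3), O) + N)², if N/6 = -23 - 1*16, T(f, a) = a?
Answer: 52441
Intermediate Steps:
N = -234 (N = 6*(-23 - 1*16) = 6*(-23 - 16) = 6*(-39) = -234)
(T(o(-4, 3), O) + N)² = (5 - 234)² = (-229)² = 52441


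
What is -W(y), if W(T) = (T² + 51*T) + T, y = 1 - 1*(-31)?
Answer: -2688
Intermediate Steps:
y = 32 (y = 1 + 31 = 32)
W(T) = T² + 52*T
-W(y) = -32*(52 + 32) = -32*84 = -1*2688 = -2688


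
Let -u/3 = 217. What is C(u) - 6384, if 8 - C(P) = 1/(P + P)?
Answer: -8301551/1302 ≈ -6376.0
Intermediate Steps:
u = -651 (u = -3*217 = -651)
C(P) = 8 - 1/(2*P) (C(P) = 8 - 1/(P + P) = 8 - 1/(2*P))
C(u) - 6384 = (8 - ½/(-651)) - 6384 = (8 - ½*(-1/651)) - 6384 = (8 + 1/1302) - 6384 = 10417/1302 - 6384 = -8301551/1302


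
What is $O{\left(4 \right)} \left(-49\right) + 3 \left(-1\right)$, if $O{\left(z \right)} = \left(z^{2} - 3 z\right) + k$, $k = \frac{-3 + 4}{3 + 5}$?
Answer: $- \frac{1641}{8} \approx -205.13$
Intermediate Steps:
$k = \frac{1}{8}$ ($k = 1 \cdot \frac{1}{8} = \frac{1}{8} \approx 0.125$)
$O{\left(z \right)} = \frac{1}{8} + z^{2} - 3 z$ ($O{\left(z \right)} = \left(z^{2} - 3 z\right) + \frac{1}{8} = \frac{1}{8} + z^{2} - 3 z$)
$O{\left(4 \right)} \left(-49\right) + 3 \left(-1\right) = \left(\frac{1}{8} + 4^{2} - 12\right) \left(-49\right) + 3 \left(-1\right) = \left(\frac{1}{8} + 16 - 12\right) \left(-49\right) - 3 = \frac{33}{8} \left(-49\right) - 3 = - \frac{1617}{8} - 3 = - \frac{1641}{8}$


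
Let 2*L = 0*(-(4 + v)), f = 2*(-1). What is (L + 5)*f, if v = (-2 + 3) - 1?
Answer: -10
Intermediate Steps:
v = 0 (v = 1 - 1 = 0)
f = -2
L = 0 (L = (0*(-(4 + 0)))/2 = (0*(-1*4))/2 = (0*(-4))/2 = (1/2)*0 = 0)
(L + 5)*f = (0 + 5)*(-2) = 5*(-2) = -10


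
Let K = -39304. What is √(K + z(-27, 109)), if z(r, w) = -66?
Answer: I*√39370 ≈ 198.42*I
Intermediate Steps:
√(K + z(-27, 109)) = √(-39304 - 66) = √(-39370) = I*√39370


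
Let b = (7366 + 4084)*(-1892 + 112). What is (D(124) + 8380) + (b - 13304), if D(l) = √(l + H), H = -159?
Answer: -20385924 + I*√35 ≈ -2.0386e+7 + 5.9161*I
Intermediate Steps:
b = -20381000 (b = 11450*(-1780) = -20381000)
D(l) = √(-159 + l) (D(l) = √(l - 159) = √(-159 + l))
(D(124) + 8380) + (b - 13304) = (√(-159 + 124) + 8380) + (-20381000 - 13304) = (√(-35) + 8380) - 20394304 = (I*√35 + 8380) - 20394304 = (8380 + I*√35) - 20394304 = -20385924 + I*√35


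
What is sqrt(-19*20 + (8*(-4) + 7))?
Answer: 9*I*sqrt(5) ≈ 20.125*I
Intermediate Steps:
sqrt(-19*20 + (8*(-4) + 7)) = sqrt(-380 + (-32 + 7)) = sqrt(-380 - 25) = sqrt(-405) = 9*I*sqrt(5)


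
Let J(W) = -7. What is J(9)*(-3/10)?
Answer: 21/10 ≈ 2.1000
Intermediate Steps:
J(9)*(-3/10) = -(-21)/10 = -7*(-3/10) = 21/10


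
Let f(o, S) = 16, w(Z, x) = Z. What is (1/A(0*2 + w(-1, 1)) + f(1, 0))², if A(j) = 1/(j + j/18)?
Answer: 72361/324 ≈ 223.34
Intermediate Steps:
A(j) = 18/(19*j) (A(j) = 1/(j + j*(1/18)) = 1/(j + j/18) = 1/(19*j/18) = 18/(19*j))
(1/A(0*2 + w(-1, 1)) + f(1, 0))² = (1/(18/(19*(0*2 - 1))) + 16)² = (1/(18/(19*(0 - 1))) + 16)² = (1/((18/19)/(-1)) + 16)² = (1/((18/19)*(-1)) + 16)² = (1/(-18/19) + 16)² = (-19/18 + 16)² = (269/18)² = 72361/324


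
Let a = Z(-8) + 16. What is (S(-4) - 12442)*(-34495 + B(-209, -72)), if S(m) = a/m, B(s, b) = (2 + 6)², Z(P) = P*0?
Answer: 428528226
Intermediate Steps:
Z(P) = 0
B(s, b) = 64 (B(s, b) = 8² = 64)
a = 16 (a = 0 + 16 = 16)
S(m) = 16/m
(S(-4) - 12442)*(-34495 + B(-209, -72)) = (16/(-4) - 12442)*(-34495 + 64) = (16*(-¼) - 12442)*(-34431) = (-4 - 12442)*(-34431) = -12446*(-34431) = 428528226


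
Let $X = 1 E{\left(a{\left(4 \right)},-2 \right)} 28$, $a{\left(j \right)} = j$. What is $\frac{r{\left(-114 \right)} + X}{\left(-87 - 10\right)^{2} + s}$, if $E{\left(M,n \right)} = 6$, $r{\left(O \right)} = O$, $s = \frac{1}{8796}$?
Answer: $\frac{474984}{82761565} \approx 0.0057392$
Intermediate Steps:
$s = \frac{1}{8796} \approx 0.00011369$
$X = 168$ ($X = 1 \cdot 6 \cdot 28 = 6 \cdot 28 = 168$)
$\frac{r{\left(-114 \right)} + X}{\left(-87 - 10\right)^{2} + s} = \frac{-114 + 168}{\left(-87 - 10\right)^{2} + \frac{1}{8796}} = \frac{54}{\left(-97\right)^{2} + \frac{1}{8796}} = \frac{54}{9409 + \frac{1}{8796}} = \frac{54}{\frac{82761565}{8796}} = 54 \cdot \frac{8796}{82761565} = \frac{474984}{82761565}$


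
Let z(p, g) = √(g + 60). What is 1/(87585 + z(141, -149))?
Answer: 87585/7671132314 - I*√89/7671132314 ≈ 1.1417e-5 - 1.2298e-9*I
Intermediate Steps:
z(p, g) = √(60 + g)
1/(87585 + z(141, -149)) = 1/(87585 + √(60 - 149)) = 1/(87585 + √(-89)) = 1/(87585 + I*√89)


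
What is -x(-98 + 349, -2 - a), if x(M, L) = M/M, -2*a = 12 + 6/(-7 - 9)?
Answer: -1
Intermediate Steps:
a = -93/16 (a = -(12 + 6/(-7 - 9))/2 = -(12 + 6/(-16))/2 = -(12 + 6*(-1/16))/2 = -(12 - 3/8)/2 = -½*93/8 = -93/16 ≈ -5.8125)
x(M, L) = 1
-x(-98 + 349, -2 - a) = -1*1 = -1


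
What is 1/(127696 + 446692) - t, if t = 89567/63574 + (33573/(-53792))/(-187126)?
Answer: -64731506811779377275/45945897004849287488 ≈ -1.4089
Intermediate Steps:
t = 450786484416983/319964184522304 (t = 89567*(1/63574) + (33573*(-1/53792))*(-1/187126) = 89567/63574 - 33573/53792*(-1/187126) = 89567/63574 + 33573/10065881792 = 450786484416983/319964184522304 ≈ 1.4089)
1/(127696 + 446692) - t = 1/(127696 + 446692) - 1*450786484416983/319964184522304 = 1/574388 - 450786484416983/319964184522304 = -64731506811779377275/45945897004849287488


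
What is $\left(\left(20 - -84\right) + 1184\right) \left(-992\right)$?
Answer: $-1277696$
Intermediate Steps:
$\left(\left(20 - -84\right) + 1184\right) \left(-992\right) = \left(\left(20 + 84\right) + 1184\right) \left(-992\right) = \left(104 + 1184\right) \left(-992\right) = 1288 \left(-992\right) = -1277696$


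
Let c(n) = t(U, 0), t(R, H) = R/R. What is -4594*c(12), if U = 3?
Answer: -4594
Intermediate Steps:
t(R, H) = 1
c(n) = 1
-4594*c(12) = -4594*1 = -4594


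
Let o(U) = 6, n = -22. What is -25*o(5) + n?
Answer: -172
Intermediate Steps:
-25*o(5) + n = -25*6 - 22 = -150 - 22 = -172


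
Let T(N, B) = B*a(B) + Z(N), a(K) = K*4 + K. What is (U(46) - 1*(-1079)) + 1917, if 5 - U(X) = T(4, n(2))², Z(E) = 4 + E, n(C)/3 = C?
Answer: -32343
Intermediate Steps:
n(C) = 3*C
a(K) = 5*K (a(K) = 4*K + K = 5*K)
T(N, B) = 4 + N + 5*B² (T(N, B) = B*(5*B) + (4 + N) = 5*B² + (4 + N) = 4 + N + 5*B²)
U(X) = -35339 (U(X) = 5 - (4 + 4 + 5*(3*2)²)² = 5 - (4 + 4 + 5*6²)² = 5 - (4 + 4 + 5*36)² = 5 - (4 + 4 + 180)² = 5 - 1*188² = 5 - 1*35344 = 5 - 35344 = -35339)
(U(46) - 1*(-1079)) + 1917 = (-35339 - 1*(-1079)) + 1917 = (-35339 + 1079) + 1917 = -34260 + 1917 = -32343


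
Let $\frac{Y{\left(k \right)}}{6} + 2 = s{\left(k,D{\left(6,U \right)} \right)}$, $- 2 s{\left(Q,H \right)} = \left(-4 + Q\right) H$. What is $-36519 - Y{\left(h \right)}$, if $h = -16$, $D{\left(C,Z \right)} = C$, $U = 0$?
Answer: $-36867$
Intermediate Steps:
$s{\left(Q,H \right)} = - \frac{H \left(-4 + Q\right)}{2}$ ($s{\left(Q,H \right)} = - \frac{\left(-4 + Q\right) H}{2} = - \frac{H \left(-4 + Q\right)}{2}$)
$Y{\left(k \right)} = 60 - 18 k$ ($Y{\left(k \right)} = -12 + 6 \cdot \frac{1}{2} \cdot 6 \left(4 - k\right) = -12 + 6 \left(12 - 3 k\right) = -12 - \left(-72 + 18 k\right) = 60 - 18 k$)
$-36519 - Y{\left(h \right)} = -36519 - \left(60 - -288\right) = -36519 - \left(60 + 288\right) = -36519 - 348 = -36867$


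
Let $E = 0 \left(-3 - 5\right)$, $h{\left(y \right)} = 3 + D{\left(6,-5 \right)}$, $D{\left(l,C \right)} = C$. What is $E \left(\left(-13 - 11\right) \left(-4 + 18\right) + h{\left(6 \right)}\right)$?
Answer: $0$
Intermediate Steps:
$h{\left(y \right)} = -2$ ($h{\left(y \right)} = 3 - 5 = -2$)
$E = 0$ ($E = 0 \left(-8\right) = 0$)
$E \left(\left(-13 - 11\right) \left(-4 + 18\right) + h{\left(6 \right)}\right) = 0 \left(\left(-13 - 11\right) \left(-4 + 18\right) - 2\right) = 0 \left(\left(-24\right) 14 - 2\right) = 0 \left(-336 - 2\right) = 0 \left(-338\right) = 0$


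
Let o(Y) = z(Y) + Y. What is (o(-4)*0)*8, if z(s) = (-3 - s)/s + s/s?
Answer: 0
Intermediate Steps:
z(s) = 1 + (-3 - s)/s (z(s) = (-3 - s)/s + 1 = 1 + (-3 - s)/s)
o(Y) = Y - 3/Y (o(Y) = -3/Y + Y = Y - 3/Y)
(o(-4)*0)*8 = ((-4 - 3/(-4))*0)*8 = ((-4 - 3*(-¼))*0)*8 = ((-4 + ¾)*0)*8 = -13/4*0*8 = 0*8 = 0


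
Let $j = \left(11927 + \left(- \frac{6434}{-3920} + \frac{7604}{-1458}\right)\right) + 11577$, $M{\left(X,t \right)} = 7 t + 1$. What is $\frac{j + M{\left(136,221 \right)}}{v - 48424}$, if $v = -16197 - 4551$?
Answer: $- \frac{35790192953}{98835720480} \approx -0.36212$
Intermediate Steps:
$M{\left(X,t \right)} = 1 + 7 t$
$v = -20748$
$j = \frac{33578348633}{1428840}$ ($j = \left(11927 + \left(\left(-6434\right) \left(- \frac{1}{3920}\right) + 7604 \left(- \frac{1}{1458}\right)\right)\right) + 11577 = \left(11927 + \left(\frac{3217}{1960} - \frac{3802}{729}\right)\right) + 11577 = \left(11927 - \frac{5106727}{1428840}\right) + 11577 = \frac{17036667953}{1428840} + 11577 = \frac{33578348633}{1428840} \approx 23500.0$)
$\frac{j + M{\left(136,221 \right)}}{v - 48424} = \frac{\frac{33578348633}{1428840} + \left(1 + 7 \cdot 221\right)}{-20748 - 48424} = \frac{\frac{33578348633}{1428840} + \left(1 + 1547\right)}{-69172} = \left(\frac{33578348633}{1428840} + 1548\right) \left(- \frac{1}{69172}\right) = \frac{35790192953}{1428840} \left(- \frac{1}{69172}\right) = - \frac{35790192953}{98835720480}$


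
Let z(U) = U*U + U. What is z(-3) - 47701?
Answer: -47695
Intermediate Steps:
z(U) = U + U² (z(U) = U² + U = U + U²)
z(-3) - 47701 = -3*(1 - 3) - 47701 = -3*(-2) - 47701 = 6 - 47701 = -47695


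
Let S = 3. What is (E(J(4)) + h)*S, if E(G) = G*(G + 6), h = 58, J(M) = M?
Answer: 294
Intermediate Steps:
E(G) = G*(6 + G)
(E(J(4)) + h)*S = (4*(6 + 4) + 58)*3 = (4*10 + 58)*3 = (40 + 58)*3 = 98*3 = 294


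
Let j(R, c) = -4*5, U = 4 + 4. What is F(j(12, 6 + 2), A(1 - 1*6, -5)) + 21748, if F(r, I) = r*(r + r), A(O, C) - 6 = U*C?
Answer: 22548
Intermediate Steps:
U = 8
A(O, C) = 6 + 8*C
j(R, c) = -20
F(r, I) = 2*r² (F(r, I) = r*(2*r) = 2*r²)
F(j(12, 6 + 2), A(1 - 1*6, -5)) + 21748 = 2*(-20)² + 21748 = 2*400 + 21748 = 800 + 21748 = 22548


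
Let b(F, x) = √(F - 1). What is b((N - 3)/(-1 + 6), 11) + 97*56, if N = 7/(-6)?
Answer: 5432 + I*√66/6 ≈ 5432.0 + 1.354*I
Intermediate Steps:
N = -7/6 (N = 7*(-⅙) = -7/6 ≈ -1.1667)
b(F, x) = √(-1 + F)
b((N - 3)/(-1 + 6), 11) + 97*56 = √(-1 + (-7/6 - 3)/(-1 + 6)) + 97*56 = √(-1 - 25/6/5) + 5432 = √(-1 - 25/6*⅕) + 5432 = √(-1 - ⅚) + 5432 = √(-11/6) + 5432 = I*√66/6 + 5432 = 5432 + I*√66/6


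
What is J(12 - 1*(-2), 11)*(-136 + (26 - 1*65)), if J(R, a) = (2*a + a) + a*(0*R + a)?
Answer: -26950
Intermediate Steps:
J(R, a) = a**2 + 3*a (J(R, a) = 3*a + a*(0 + a) = 3*a + a*a = 3*a + a**2 = a**2 + 3*a)
J(12 - 1*(-2), 11)*(-136 + (26 - 1*65)) = (11*(3 + 11))*(-136 + (26 - 1*65)) = (11*14)*(-136 + (26 - 65)) = 154*(-136 - 39) = 154*(-175) = -26950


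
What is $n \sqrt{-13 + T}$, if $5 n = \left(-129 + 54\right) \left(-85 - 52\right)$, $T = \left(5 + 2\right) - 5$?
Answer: $2055 i \sqrt{11} \approx 6815.7 i$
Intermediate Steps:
$T = 2$ ($T = 7 - 5 = 2$)
$n = 2055$ ($n = \frac{\left(-129 + 54\right) \left(-85 - 52\right)}{5} = \frac{\left(-75\right) \left(-137\right)}{5} = \frac{1}{5} \cdot 10275 = 2055$)
$n \sqrt{-13 + T} = 2055 \sqrt{-13 + 2} = 2055 \sqrt{-11} = 2055 i \sqrt{11}$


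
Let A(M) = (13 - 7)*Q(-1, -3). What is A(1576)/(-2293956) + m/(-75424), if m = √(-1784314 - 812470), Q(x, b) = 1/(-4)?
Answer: 1/1529304 - I*√162299/18856 ≈ 6.5389e-7 - 0.021365*I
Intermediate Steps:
Q(x, b) = -¼
m = 4*I*√162299 (m = √(-2596784) = 4*I*√162299 ≈ 1611.5*I)
A(M) = -3/2 (A(M) = (13 - 7)*(-¼) = 6*(-¼) = -3/2)
A(1576)/(-2293956) + m/(-75424) = -3/2/(-2293956) + (4*I*√162299)/(-75424) = -3/2*(-1/2293956) + (4*I*√162299)*(-1/75424) = 1/1529304 - I*√162299/18856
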